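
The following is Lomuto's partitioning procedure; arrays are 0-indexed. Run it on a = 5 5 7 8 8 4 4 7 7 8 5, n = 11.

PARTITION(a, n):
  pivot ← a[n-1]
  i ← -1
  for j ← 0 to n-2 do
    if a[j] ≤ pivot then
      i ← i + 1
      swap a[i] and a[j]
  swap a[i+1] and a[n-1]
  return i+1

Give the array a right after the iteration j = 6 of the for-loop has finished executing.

5 5 4 4 8 7 8 7 7 8 5

pivot=5, i=-1
j=0: 5≤5, i=0, swap(0,0) ⇒ 5 5 7 8 8 4 4 7 7 8 5
j=1: 5≤5, i=1, swap(1,1) ⇒ 5 5 7 8 8 4 4 7 7 8 5
j=2: 7>5, skip
j=3: 8>5, skip
j=4: 8>5, skip
j=5: 4≤5, i=2, swap(2,5) ⇒ 5 5 4 8 8 7 4 7 7 8 5
j=6: 4≤5, i=3, swap(3,6) ⇒ 5 5 4 4 8 7 8 7 7 8 5
(after j=6) a = 5 5 4 4 8 7 8 7 7 8 5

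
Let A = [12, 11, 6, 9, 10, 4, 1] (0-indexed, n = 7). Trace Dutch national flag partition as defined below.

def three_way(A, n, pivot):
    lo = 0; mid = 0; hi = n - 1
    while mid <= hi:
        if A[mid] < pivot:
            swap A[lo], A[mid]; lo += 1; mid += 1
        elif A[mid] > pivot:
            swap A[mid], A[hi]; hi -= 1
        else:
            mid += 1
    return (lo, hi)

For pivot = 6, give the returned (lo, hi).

lo=0 mid=0 hi=6
12>6: swap(0,6), hi=5 ⇒ [1, 11, 6, 9, 10, 4, 12]
1<6: swap(0,0), lo=1 mid=1 ⇒ [1, 11, 6, 9, 10, 4, 12]
11>6: swap(1,5), hi=4 ⇒ [1, 4, 6, 9, 10, 11, 12]
4<6: swap(1,1), lo=2 mid=2 ⇒ [1, 4, 6, 9, 10, 11, 12]
6=6: mid=3
9>6: swap(3,4), hi=3 ⇒ [1, 4, 6, 10, 9, 11, 12]
10>6: swap(3,3), hi=2 ⇒ [1, 4, 6, 10, 9, 11, 12]
done. lo=2 hi=2; A=[1, 4, 6, 10, 9, 11, 12]

(2, 2)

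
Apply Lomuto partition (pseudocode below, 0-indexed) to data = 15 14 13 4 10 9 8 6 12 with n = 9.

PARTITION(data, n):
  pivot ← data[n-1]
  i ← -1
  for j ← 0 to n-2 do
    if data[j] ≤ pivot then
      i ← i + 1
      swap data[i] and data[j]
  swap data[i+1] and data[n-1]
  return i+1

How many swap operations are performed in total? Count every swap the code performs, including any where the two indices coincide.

6

pivot = data[8] = 12; i = -1
j=0: data[0]=15 > 12 → no swap
j=1: data[1]=14 > 12 → no swap
j=2: data[2]=13 > 12 → no swap
j=3: data[3]=4 ≤ 12 → i=0, swap data[0],data[3] → 4 14 13 15 10 9 8 6 12
j=4: data[4]=10 ≤ 12 → i=1, swap data[1],data[4] → 4 10 13 15 14 9 8 6 12
j=5: data[5]=9 ≤ 12 → i=2, swap data[2],data[5] → 4 10 9 15 14 13 8 6 12
j=6: data[6]=8 ≤ 12 → i=3, swap data[3],data[6] → 4 10 9 8 14 13 15 6 12
j=7: data[7]=6 ≤ 12 → i=4, swap data[4],data[7] → 4 10 9 8 6 13 15 14 12
final swap data[5],data[8] → 4 10 9 8 6 12 15 14 13; return 5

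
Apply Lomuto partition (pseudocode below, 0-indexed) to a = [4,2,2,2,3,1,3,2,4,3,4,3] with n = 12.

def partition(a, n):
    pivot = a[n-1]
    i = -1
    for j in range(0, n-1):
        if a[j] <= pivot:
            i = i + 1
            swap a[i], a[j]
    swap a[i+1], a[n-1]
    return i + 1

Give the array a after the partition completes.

[2,2,2,3,1,3,2,3,3,4,4,4]

pivot = a[11] = 3; i = -1
j=0: a[0]=4 > 3 → no swap
j=1: a[1]=2 ≤ 3 → i=0, swap a[0],a[1] → [2,4,2,2,3,1,3,2,4,3,4,3]
j=2: a[2]=2 ≤ 3 → i=1, swap a[1],a[2] → [2,2,4,2,3,1,3,2,4,3,4,3]
j=3: a[3]=2 ≤ 3 → i=2, swap a[2],a[3] → [2,2,2,4,3,1,3,2,4,3,4,3]
j=4: a[4]=3 ≤ 3 → i=3, swap a[3],a[4] → [2,2,2,3,4,1,3,2,4,3,4,3]
j=5: a[5]=1 ≤ 3 → i=4, swap a[4],a[5] → [2,2,2,3,1,4,3,2,4,3,4,3]
j=6: a[6]=3 ≤ 3 → i=5, swap a[5],a[6] → [2,2,2,3,1,3,4,2,4,3,4,3]
j=7: a[7]=2 ≤ 3 → i=6, swap a[6],a[7] → [2,2,2,3,1,3,2,4,4,3,4,3]
j=8: a[8]=4 > 3 → no swap
j=9: a[9]=3 ≤ 3 → i=7, swap a[7],a[9] → [2,2,2,3,1,3,2,3,4,4,4,3]
j=10: a[10]=4 > 3 → no swap
final swap a[8],a[11] → [2,2,2,3,1,3,2,3,3,4,4,4]; return 8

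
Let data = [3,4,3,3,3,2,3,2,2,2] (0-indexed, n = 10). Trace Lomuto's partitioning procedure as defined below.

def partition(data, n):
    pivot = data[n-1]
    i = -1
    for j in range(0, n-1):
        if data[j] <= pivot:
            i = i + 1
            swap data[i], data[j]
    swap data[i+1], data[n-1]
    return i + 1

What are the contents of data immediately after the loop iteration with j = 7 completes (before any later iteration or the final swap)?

[2,2,3,3,3,3,3,4,2,2]

pivot=2, i=-1
j=0: 3>2, skip
j=1: 4>2, skip
j=2: 3>2, skip
j=3: 3>2, skip
j=4: 3>2, skip
j=5: 2≤2, i=0, swap(0,5) ⇒ [2,4,3,3,3,3,3,2,2,2]
j=6: 3>2, skip
j=7: 2≤2, i=1, swap(1,7) ⇒ [2,2,3,3,3,3,3,4,2,2]
(after j=7) data = [2,2,3,3,3,3,3,4,2,2]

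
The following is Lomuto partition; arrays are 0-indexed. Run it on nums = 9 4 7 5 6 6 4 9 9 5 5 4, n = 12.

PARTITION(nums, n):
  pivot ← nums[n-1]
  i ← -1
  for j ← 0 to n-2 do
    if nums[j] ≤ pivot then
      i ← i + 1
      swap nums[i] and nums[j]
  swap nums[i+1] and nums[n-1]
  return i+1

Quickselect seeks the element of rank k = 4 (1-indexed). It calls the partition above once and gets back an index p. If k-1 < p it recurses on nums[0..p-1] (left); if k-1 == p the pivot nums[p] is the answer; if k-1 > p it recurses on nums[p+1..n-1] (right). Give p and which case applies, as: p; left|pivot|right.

pivot = nums[11] = 4; i = -1
j=0: nums[0]=9 > 4 → no swap
j=1: nums[1]=4 ≤ 4 → i=0, swap nums[0],nums[1] → 4 9 7 5 6 6 4 9 9 5 5 4
j=2: nums[2]=7 > 4 → no swap
j=3: nums[3]=5 > 4 → no swap
j=4: nums[4]=6 > 4 → no swap
j=5: nums[5]=6 > 4 → no swap
j=6: nums[6]=4 ≤ 4 → i=1, swap nums[1],nums[6] → 4 4 7 5 6 6 9 9 9 5 5 4
j=7: nums[7]=9 > 4 → no swap
j=8: nums[8]=9 > 4 → no swap
j=9: nums[9]=5 > 4 → no swap
j=10: nums[10]=5 > 4 → no swap
final swap nums[2],nums[11] → 4 4 4 5 6 6 9 9 9 5 5 7; return 2
p = 2; k-1 = 3 > 2 ⇒ right

2; right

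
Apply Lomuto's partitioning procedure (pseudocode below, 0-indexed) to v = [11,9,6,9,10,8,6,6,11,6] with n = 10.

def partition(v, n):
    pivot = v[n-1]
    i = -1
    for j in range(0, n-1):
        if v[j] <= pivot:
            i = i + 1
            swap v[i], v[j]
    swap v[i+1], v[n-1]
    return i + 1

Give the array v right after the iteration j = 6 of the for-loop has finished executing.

pivot = v[9] = 6; i = -1
j=0: v[0]=11 > 6 → no swap
j=1: v[1]=9 > 6 → no swap
j=2: v[2]=6 ≤ 6 → i=0, swap v[0],v[2] → [6,9,11,9,10,8,6,6,11,6]
j=3: v[3]=9 > 6 → no swap
j=4: v[4]=10 > 6 → no swap
j=5: v[5]=8 > 6 → no swap
j=6: v[6]=6 ≤ 6 → i=1, swap v[1],v[6] → [6,6,11,9,10,8,9,6,11,6]
(after j=6) v = [6,6,11,9,10,8,9,6,11,6]

[6,6,11,9,10,8,9,6,11,6]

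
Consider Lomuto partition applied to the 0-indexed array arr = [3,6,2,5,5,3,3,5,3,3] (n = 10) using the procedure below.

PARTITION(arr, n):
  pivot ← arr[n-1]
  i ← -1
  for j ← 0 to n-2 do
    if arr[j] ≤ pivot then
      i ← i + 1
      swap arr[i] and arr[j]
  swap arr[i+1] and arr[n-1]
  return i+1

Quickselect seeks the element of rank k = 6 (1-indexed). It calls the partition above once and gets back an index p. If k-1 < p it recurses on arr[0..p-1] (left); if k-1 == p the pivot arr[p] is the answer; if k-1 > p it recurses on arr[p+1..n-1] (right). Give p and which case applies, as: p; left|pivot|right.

pivot = arr[9] = 3; i = -1
j=0: arr[0]=3 ≤ 3 → i=0, swap arr[0],arr[0] (no change) → [3,6,2,5,5,3,3,5,3,3]
j=1: arr[1]=6 > 3 → no swap
j=2: arr[2]=2 ≤ 3 → i=1, swap arr[1],arr[2] → [3,2,6,5,5,3,3,5,3,3]
j=3: arr[3]=5 > 3 → no swap
j=4: arr[4]=5 > 3 → no swap
j=5: arr[5]=3 ≤ 3 → i=2, swap arr[2],arr[5] → [3,2,3,5,5,6,3,5,3,3]
j=6: arr[6]=3 ≤ 3 → i=3, swap arr[3],arr[6] → [3,2,3,3,5,6,5,5,3,3]
j=7: arr[7]=5 > 3 → no swap
j=8: arr[8]=3 ≤ 3 → i=4, swap arr[4],arr[8] → [3,2,3,3,3,6,5,5,5,3]
final swap arr[5],arr[9] → [3,2,3,3,3,3,5,5,5,6]; return 5
p = 5; k-1 = 5 == 5 ⇒ pivot

5; pivot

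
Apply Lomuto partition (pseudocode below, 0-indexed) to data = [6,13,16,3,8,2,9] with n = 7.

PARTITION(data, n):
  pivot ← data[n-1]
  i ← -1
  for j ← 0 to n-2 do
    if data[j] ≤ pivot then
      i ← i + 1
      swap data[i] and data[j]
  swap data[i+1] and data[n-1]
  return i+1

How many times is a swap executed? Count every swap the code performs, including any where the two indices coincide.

pivot = data[6] = 9; i = -1
j=0: data[0]=6 ≤ 9 → i=0, swap data[0],data[0] (no change) → [6,13,16,3,8,2,9]
j=1: data[1]=13 > 9 → no swap
j=2: data[2]=16 > 9 → no swap
j=3: data[3]=3 ≤ 9 → i=1, swap data[1],data[3] → [6,3,16,13,8,2,9]
j=4: data[4]=8 ≤ 9 → i=2, swap data[2],data[4] → [6,3,8,13,16,2,9]
j=5: data[5]=2 ≤ 9 → i=3, swap data[3],data[5] → [6,3,8,2,16,13,9]
final swap data[4],data[6] → [6,3,8,2,9,13,16]; return 4

5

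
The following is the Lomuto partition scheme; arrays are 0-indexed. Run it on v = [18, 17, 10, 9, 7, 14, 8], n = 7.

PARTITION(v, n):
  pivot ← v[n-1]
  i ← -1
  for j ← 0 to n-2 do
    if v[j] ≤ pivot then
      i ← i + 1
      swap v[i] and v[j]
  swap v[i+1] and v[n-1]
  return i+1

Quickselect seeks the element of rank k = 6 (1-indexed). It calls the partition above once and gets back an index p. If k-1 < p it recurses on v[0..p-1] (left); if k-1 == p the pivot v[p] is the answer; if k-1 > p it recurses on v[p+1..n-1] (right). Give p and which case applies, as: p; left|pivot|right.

1; right

pivot = v[6] = 8; i = -1
j=0: v[0]=18 > 8 → no swap
j=1: v[1]=17 > 8 → no swap
j=2: v[2]=10 > 8 → no swap
j=3: v[3]=9 > 8 → no swap
j=4: v[4]=7 ≤ 8 → i=0, swap v[0],v[4] → [7, 17, 10, 9, 18, 14, 8]
j=5: v[5]=14 > 8 → no swap
final swap v[1],v[6] → [7, 8, 10, 9, 18, 14, 17]; return 1
p = 1; k-1 = 5 > 1 ⇒ right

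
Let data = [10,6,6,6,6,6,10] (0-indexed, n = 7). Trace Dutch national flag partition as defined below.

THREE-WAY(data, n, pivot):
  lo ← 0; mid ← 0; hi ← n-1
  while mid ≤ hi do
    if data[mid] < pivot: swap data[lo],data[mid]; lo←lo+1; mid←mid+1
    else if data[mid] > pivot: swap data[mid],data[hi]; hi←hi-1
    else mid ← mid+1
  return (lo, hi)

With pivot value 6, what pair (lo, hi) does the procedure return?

(0, 4)

lo=0 mid=0 hi=6
10>6: swap(0,6), hi=5 ⇒ [10,6,6,6,6,6,10]
10>6: swap(0,5), hi=4 ⇒ [6,6,6,6,6,10,10]
6=6: mid=1
6=6: mid=2
6=6: mid=3
6=6: mid=4
6=6: mid=5
done. lo=0 hi=4; data=[6,6,6,6,6,10,10]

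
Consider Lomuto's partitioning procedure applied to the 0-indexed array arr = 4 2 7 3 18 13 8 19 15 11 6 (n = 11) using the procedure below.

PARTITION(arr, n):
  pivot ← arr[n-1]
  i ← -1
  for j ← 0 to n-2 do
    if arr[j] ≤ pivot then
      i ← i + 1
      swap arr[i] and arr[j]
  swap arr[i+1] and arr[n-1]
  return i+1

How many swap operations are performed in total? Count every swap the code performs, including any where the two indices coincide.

pivot=6, i=-1
j=0: 4≤6, i=0, swap(0,0) ⇒ 4 2 7 3 18 13 8 19 15 11 6
j=1: 2≤6, i=1, swap(1,1) ⇒ 4 2 7 3 18 13 8 19 15 11 6
j=2: 7>6, skip
j=3: 3≤6, i=2, swap(2,3) ⇒ 4 2 3 7 18 13 8 19 15 11 6
j=4: 18>6, skip
j=5: 13>6, skip
j=6: 8>6, skip
j=7: 19>6, skip
j=8: 15>6, skip
j=9: 11>6, skip
swap(3,10) ⇒ 4 2 3 6 18 13 8 19 15 11 7; return 3

4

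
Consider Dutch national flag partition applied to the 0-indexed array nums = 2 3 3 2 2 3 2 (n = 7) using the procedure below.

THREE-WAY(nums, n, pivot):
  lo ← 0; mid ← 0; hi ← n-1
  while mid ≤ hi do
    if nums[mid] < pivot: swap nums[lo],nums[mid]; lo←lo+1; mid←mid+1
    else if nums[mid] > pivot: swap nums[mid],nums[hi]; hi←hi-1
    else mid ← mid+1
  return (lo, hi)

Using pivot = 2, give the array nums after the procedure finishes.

pivot = 2; lo=0, mid=0, hi=6
nums[mid]=2=2: mid=1
nums[mid]=3>2: swap nums[1],nums[6]; hi=5 → 2 2 3 2 2 3 3
nums[mid]=2=2: mid=2
nums[mid]=3>2: swap nums[2],nums[5]; hi=4 → 2 2 3 2 2 3 3
nums[mid]=3>2: swap nums[2],nums[4]; hi=3 → 2 2 2 2 3 3 3
nums[mid]=2=2: mid=3
nums[mid]=2=2: mid=4
end: lo=0, hi=3; nums = 2 2 2 2 3 3 3

2 2 2 2 3 3 3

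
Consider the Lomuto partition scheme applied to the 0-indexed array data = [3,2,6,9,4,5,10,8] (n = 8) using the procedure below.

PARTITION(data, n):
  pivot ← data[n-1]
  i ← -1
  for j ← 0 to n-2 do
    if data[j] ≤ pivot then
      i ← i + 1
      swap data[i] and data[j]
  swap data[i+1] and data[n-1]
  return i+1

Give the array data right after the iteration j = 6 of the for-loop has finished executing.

pivot=8, i=-1
j=0: 3≤8, i=0, swap(0,0) ⇒ [3,2,6,9,4,5,10,8]
j=1: 2≤8, i=1, swap(1,1) ⇒ [3,2,6,9,4,5,10,8]
j=2: 6≤8, i=2, swap(2,2) ⇒ [3,2,6,9,4,5,10,8]
j=3: 9>8, skip
j=4: 4≤8, i=3, swap(3,4) ⇒ [3,2,6,4,9,5,10,8]
j=5: 5≤8, i=4, swap(4,5) ⇒ [3,2,6,4,5,9,10,8]
j=6: 10>8, skip
(after j=6) data = [3,2,6,4,5,9,10,8]

[3,2,6,4,5,9,10,8]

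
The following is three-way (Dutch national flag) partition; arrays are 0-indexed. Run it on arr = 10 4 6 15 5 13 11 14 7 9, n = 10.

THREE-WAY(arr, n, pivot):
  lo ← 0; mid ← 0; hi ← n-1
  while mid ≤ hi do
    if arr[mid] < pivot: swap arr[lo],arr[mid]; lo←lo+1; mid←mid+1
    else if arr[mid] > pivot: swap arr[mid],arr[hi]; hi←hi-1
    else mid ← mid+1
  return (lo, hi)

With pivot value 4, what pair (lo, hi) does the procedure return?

lo=0 mid=0 hi=9
10>4: swap(0,9), hi=8 ⇒ 9 4 6 15 5 13 11 14 7 10
9>4: swap(0,8), hi=7 ⇒ 7 4 6 15 5 13 11 14 9 10
7>4: swap(0,7), hi=6 ⇒ 14 4 6 15 5 13 11 7 9 10
14>4: swap(0,6), hi=5 ⇒ 11 4 6 15 5 13 14 7 9 10
11>4: swap(0,5), hi=4 ⇒ 13 4 6 15 5 11 14 7 9 10
13>4: swap(0,4), hi=3 ⇒ 5 4 6 15 13 11 14 7 9 10
5>4: swap(0,3), hi=2 ⇒ 15 4 6 5 13 11 14 7 9 10
15>4: swap(0,2), hi=1 ⇒ 6 4 15 5 13 11 14 7 9 10
6>4: swap(0,1), hi=0 ⇒ 4 6 15 5 13 11 14 7 9 10
4=4: mid=1
done. lo=0 hi=0; arr=4 6 15 5 13 11 14 7 9 10

(0, 0)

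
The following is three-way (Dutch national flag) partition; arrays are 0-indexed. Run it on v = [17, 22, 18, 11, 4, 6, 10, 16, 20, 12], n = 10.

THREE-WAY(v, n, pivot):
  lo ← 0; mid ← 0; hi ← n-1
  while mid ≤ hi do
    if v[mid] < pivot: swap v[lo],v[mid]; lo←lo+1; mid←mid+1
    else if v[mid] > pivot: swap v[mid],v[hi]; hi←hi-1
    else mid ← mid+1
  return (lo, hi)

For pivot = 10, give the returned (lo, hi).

(2, 2)

pivot = 10; lo=0, mid=0, hi=9
v[mid]=17>10: swap v[0],v[9]; hi=8 → [12, 22, 18, 11, 4, 6, 10, 16, 20, 17]
v[mid]=12>10: swap v[0],v[8]; hi=7 → [20, 22, 18, 11, 4, 6, 10, 16, 12, 17]
v[mid]=20>10: swap v[0],v[7]; hi=6 → [16, 22, 18, 11, 4, 6, 10, 20, 12, 17]
v[mid]=16>10: swap v[0],v[6]; hi=5 → [10, 22, 18, 11, 4, 6, 16, 20, 12, 17]
v[mid]=10=10: mid=1
v[mid]=22>10: swap v[1],v[5]; hi=4 → [10, 6, 18, 11, 4, 22, 16, 20, 12, 17]
v[mid]=6<10: swap v[0],v[1]; lo=1,mid=2 → [6, 10, 18, 11, 4, 22, 16, 20, 12, 17]
v[mid]=18>10: swap v[2],v[4]; hi=3 → [6, 10, 4, 11, 18, 22, 16, 20, 12, 17]
v[mid]=4<10: swap v[1],v[2]; lo=2,mid=3 → [6, 4, 10, 11, 18, 22, 16, 20, 12, 17]
v[mid]=11>10: swap v[3],v[3]; hi=2 → [6, 4, 10, 11, 18, 22, 16, 20, 12, 17]
end: lo=2, hi=2; v = [6, 4, 10, 11, 18, 22, 16, 20, 12, 17]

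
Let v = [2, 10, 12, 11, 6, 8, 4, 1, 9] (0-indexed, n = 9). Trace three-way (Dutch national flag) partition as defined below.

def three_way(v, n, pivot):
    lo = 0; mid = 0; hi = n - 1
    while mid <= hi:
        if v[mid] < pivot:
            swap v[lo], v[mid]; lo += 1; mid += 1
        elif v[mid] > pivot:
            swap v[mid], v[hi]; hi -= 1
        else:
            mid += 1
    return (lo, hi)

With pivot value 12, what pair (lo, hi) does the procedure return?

lo=0 mid=0 hi=8
2<12: swap(0,0), lo=1 mid=1 ⇒ [2, 10, 12, 11, 6, 8, 4, 1, 9]
10<12: swap(1,1), lo=2 mid=2 ⇒ [2, 10, 12, 11, 6, 8, 4, 1, 9]
12=12: mid=3
11<12: swap(2,3), lo=3 mid=4 ⇒ [2, 10, 11, 12, 6, 8, 4, 1, 9]
6<12: swap(3,4), lo=4 mid=5 ⇒ [2, 10, 11, 6, 12, 8, 4, 1, 9]
8<12: swap(4,5), lo=5 mid=6 ⇒ [2, 10, 11, 6, 8, 12, 4, 1, 9]
4<12: swap(5,6), lo=6 mid=7 ⇒ [2, 10, 11, 6, 8, 4, 12, 1, 9]
1<12: swap(6,7), lo=7 mid=8 ⇒ [2, 10, 11, 6, 8, 4, 1, 12, 9]
9<12: swap(7,8), lo=8 mid=9 ⇒ [2, 10, 11, 6, 8, 4, 1, 9, 12]
done. lo=8 hi=8; v=[2, 10, 11, 6, 8, 4, 1, 9, 12]

(8, 8)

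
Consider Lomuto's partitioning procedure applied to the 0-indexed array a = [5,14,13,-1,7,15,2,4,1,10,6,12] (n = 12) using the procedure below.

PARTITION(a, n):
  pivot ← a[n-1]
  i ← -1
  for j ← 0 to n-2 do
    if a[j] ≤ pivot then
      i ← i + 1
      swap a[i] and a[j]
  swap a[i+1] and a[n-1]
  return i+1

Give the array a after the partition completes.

pivot = a[11] = 12; i = -1
j=0: a[0]=5 ≤ 12 → i=0, swap a[0],a[0] (no change) → [5,14,13,-1,7,15,2,4,1,10,6,12]
j=1: a[1]=14 > 12 → no swap
j=2: a[2]=13 > 12 → no swap
j=3: a[3]=-1 ≤ 12 → i=1, swap a[1],a[3] → [5,-1,13,14,7,15,2,4,1,10,6,12]
j=4: a[4]=7 ≤ 12 → i=2, swap a[2],a[4] → [5,-1,7,14,13,15,2,4,1,10,6,12]
j=5: a[5]=15 > 12 → no swap
j=6: a[6]=2 ≤ 12 → i=3, swap a[3],a[6] → [5,-1,7,2,13,15,14,4,1,10,6,12]
j=7: a[7]=4 ≤ 12 → i=4, swap a[4],a[7] → [5,-1,7,2,4,15,14,13,1,10,6,12]
j=8: a[8]=1 ≤ 12 → i=5, swap a[5],a[8] → [5,-1,7,2,4,1,14,13,15,10,6,12]
j=9: a[9]=10 ≤ 12 → i=6, swap a[6],a[9] → [5,-1,7,2,4,1,10,13,15,14,6,12]
j=10: a[10]=6 ≤ 12 → i=7, swap a[7],a[10] → [5,-1,7,2,4,1,10,6,15,14,13,12]
final swap a[8],a[11] → [5,-1,7,2,4,1,10,6,12,14,13,15]; return 8

[5,-1,7,2,4,1,10,6,12,14,13,15]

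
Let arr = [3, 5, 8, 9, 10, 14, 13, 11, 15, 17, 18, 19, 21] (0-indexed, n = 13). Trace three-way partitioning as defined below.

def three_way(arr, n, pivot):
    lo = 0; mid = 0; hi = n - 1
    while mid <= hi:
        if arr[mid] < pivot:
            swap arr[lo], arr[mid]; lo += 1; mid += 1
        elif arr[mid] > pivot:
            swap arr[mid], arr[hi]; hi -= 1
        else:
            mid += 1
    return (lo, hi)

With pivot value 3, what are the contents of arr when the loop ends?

[3, 8, 9, 10, 14, 13, 11, 15, 17, 18, 19, 21, 5]

lo=0 mid=0 hi=12
3=3: mid=1
5>3: swap(1,12), hi=11 ⇒ [3, 21, 8, 9, 10, 14, 13, 11, 15, 17, 18, 19, 5]
21>3: swap(1,11), hi=10 ⇒ [3, 19, 8, 9, 10, 14, 13, 11, 15, 17, 18, 21, 5]
19>3: swap(1,10), hi=9 ⇒ [3, 18, 8, 9, 10, 14, 13, 11, 15, 17, 19, 21, 5]
18>3: swap(1,9), hi=8 ⇒ [3, 17, 8, 9, 10, 14, 13, 11, 15, 18, 19, 21, 5]
17>3: swap(1,8), hi=7 ⇒ [3, 15, 8, 9, 10, 14, 13, 11, 17, 18, 19, 21, 5]
15>3: swap(1,7), hi=6 ⇒ [3, 11, 8, 9, 10, 14, 13, 15, 17, 18, 19, 21, 5]
11>3: swap(1,6), hi=5 ⇒ [3, 13, 8, 9, 10, 14, 11, 15, 17, 18, 19, 21, 5]
13>3: swap(1,5), hi=4 ⇒ [3, 14, 8, 9, 10, 13, 11, 15, 17, 18, 19, 21, 5]
14>3: swap(1,4), hi=3 ⇒ [3, 10, 8, 9, 14, 13, 11, 15, 17, 18, 19, 21, 5]
10>3: swap(1,3), hi=2 ⇒ [3, 9, 8, 10, 14, 13, 11, 15, 17, 18, 19, 21, 5]
9>3: swap(1,2), hi=1 ⇒ [3, 8, 9, 10, 14, 13, 11, 15, 17, 18, 19, 21, 5]
8>3: swap(1,1), hi=0 ⇒ [3, 8, 9, 10, 14, 13, 11, 15, 17, 18, 19, 21, 5]
done. lo=0 hi=0; arr=[3, 8, 9, 10, 14, 13, 11, 15, 17, 18, 19, 21, 5]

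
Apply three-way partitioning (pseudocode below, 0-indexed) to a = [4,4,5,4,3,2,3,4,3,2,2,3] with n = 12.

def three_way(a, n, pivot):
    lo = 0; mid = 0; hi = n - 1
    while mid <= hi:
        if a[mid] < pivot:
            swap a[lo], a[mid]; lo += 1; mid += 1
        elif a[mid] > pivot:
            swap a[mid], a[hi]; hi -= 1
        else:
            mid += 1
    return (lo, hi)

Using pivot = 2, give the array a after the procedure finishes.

[2,2,2,3,4,3,4,3,5,4,3,4]

pivot = 2; lo=0, mid=0, hi=11
a[mid]=4>2: swap a[0],a[11]; hi=10 → [3,4,5,4,3,2,3,4,3,2,2,4]
a[mid]=3>2: swap a[0],a[10]; hi=9 → [2,4,5,4,3,2,3,4,3,2,3,4]
a[mid]=2=2: mid=1
a[mid]=4>2: swap a[1],a[9]; hi=8 → [2,2,5,4,3,2,3,4,3,4,3,4]
a[mid]=2=2: mid=2
a[mid]=5>2: swap a[2],a[8]; hi=7 → [2,2,3,4,3,2,3,4,5,4,3,4]
a[mid]=3>2: swap a[2],a[7]; hi=6 → [2,2,4,4,3,2,3,3,5,4,3,4]
a[mid]=4>2: swap a[2],a[6]; hi=5 → [2,2,3,4,3,2,4,3,5,4,3,4]
a[mid]=3>2: swap a[2],a[5]; hi=4 → [2,2,2,4,3,3,4,3,5,4,3,4]
a[mid]=2=2: mid=3
a[mid]=4>2: swap a[3],a[4]; hi=3 → [2,2,2,3,4,3,4,3,5,4,3,4]
a[mid]=3>2: swap a[3],a[3]; hi=2 → [2,2,2,3,4,3,4,3,5,4,3,4]
end: lo=0, hi=2; a = [2,2,2,3,4,3,4,3,5,4,3,4]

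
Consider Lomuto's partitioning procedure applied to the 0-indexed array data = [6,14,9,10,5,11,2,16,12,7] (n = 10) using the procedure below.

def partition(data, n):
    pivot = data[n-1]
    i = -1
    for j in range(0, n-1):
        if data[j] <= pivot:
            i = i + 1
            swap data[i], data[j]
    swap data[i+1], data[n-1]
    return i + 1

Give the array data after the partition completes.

pivot=7, i=-1
j=0: 6≤7, i=0, swap(0,0) ⇒ [6,14,9,10,5,11,2,16,12,7]
j=1: 14>7, skip
j=2: 9>7, skip
j=3: 10>7, skip
j=4: 5≤7, i=1, swap(1,4) ⇒ [6,5,9,10,14,11,2,16,12,7]
j=5: 11>7, skip
j=6: 2≤7, i=2, swap(2,6) ⇒ [6,5,2,10,14,11,9,16,12,7]
j=7: 16>7, skip
j=8: 12>7, skip
swap(3,9) ⇒ [6,5,2,7,14,11,9,16,12,10]; return 3

[6,5,2,7,14,11,9,16,12,10]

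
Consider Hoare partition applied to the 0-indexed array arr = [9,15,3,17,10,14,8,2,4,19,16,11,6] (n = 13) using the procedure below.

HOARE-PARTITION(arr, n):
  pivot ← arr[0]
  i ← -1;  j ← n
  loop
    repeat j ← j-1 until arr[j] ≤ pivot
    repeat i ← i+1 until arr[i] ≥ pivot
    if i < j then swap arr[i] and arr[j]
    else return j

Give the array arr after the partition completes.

pivot=9
j stops at 12 (6), i stops at 0 (9); swap ⇒ [6,15,3,17,10,14,8,2,4,19,16,11,9]
j stops at 8 (4), i stops at 1 (15); swap ⇒ [6,4,3,17,10,14,8,2,15,19,16,11,9]
j stops at 7 (2), i stops at 3 (17); swap ⇒ [6,4,3,2,10,14,8,17,15,19,16,11,9]
j stops at 6 (8), i stops at 4 (10); swap ⇒ [6,4,3,2,8,14,10,17,15,19,16,11,9]
j stops at 4, i stops at 5; i≥j ⇒ return 4. arr=[6,4,3,2,8,14,10,17,15,19,16,11,9]

[6,4,3,2,8,14,10,17,15,19,16,11,9]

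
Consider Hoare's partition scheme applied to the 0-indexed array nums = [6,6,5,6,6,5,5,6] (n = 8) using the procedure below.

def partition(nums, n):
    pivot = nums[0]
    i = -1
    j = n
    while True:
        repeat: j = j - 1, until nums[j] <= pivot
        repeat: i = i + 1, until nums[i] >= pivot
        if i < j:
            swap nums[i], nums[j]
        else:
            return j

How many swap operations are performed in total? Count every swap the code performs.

3

pivot=6
j stops at 7 (6), i stops at 0 (6); swap ⇒ [6,6,5,6,6,5,5,6]
j stops at 6 (5), i stops at 1 (6); swap ⇒ [6,5,5,6,6,5,6,6]
j stops at 5 (5), i stops at 3 (6); swap ⇒ [6,5,5,5,6,6,6,6]
j stops at 4, i stops at 4; i≥j ⇒ return 4. nums=[6,5,5,5,6,6,6,6]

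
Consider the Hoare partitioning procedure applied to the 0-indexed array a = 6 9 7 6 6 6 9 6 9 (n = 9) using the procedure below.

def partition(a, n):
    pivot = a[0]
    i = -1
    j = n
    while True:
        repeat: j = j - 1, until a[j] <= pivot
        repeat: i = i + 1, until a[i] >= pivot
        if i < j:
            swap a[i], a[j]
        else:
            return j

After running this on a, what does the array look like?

6 6 6 6 7 9 9 6 9

pivot=6
j stops at 7 (6), i stops at 0 (6); swap ⇒ 6 9 7 6 6 6 9 6 9
j stops at 5 (6), i stops at 1 (9); swap ⇒ 6 6 7 6 6 9 9 6 9
j stops at 4 (6), i stops at 2 (7); swap ⇒ 6 6 6 6 7 9 9 6 9
j stops at 3, i stops at 3; i≥j ⇒ return 3. a=6 6 6 6 7 9 9 6 9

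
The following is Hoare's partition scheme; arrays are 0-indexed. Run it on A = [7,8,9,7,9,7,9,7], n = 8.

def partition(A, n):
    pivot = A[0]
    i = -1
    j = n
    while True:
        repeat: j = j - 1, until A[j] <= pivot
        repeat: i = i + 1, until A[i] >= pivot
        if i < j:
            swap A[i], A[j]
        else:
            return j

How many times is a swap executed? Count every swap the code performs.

pivot = A[0] = 7; i = -1, j = 8
j→7 (A[7]=7≤7), i→0 (A[0]=7≥7); i<j, swap → [7,8,9,7,9,7,9,7]
j→5 (A[5]=7≤7), i→1 (A[1]=8≥7); i<j, swap → [7,7,9,7,9,8,9,7]
j→3 (A[3]=7≤7), i→2 (A[2]=9≥7); i<j, swap → [7,7,7,9,9,8,9,7]
j→2, i→3; i≥j, return j=2. A = [7,7,7,9,9,8,9,7]

3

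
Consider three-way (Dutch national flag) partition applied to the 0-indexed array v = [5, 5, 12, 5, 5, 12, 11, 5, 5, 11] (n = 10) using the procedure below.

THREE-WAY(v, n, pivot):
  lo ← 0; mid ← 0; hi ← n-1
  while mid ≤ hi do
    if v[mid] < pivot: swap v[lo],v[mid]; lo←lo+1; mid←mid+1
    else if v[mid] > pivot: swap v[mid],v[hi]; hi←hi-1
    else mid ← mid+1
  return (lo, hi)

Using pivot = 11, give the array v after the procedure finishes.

lo=0 mid=0 hi=9
5<11: swap(0,0), lo=1 mid=1 ⇒ [5, 5, 12, 5, 5, 12, 11, 5, 5, 11]
5<11: swap(1,1), lo=2 mid=2 ⇒ [5, 5, 12, 5, 5, 12, 11, 5, 5, 11]
12>11: swap(2,9), hi=8 ⇒ [5, 5, 11, 5, 5, 12, 11, 5, 5, 12]
11=11: mid=3
5<11: swap(2,3), lo=3 mid=4 ⇒ [5, 5, 5, 11, 5, 12, 11, 5, 5, 12]
5<11: swap(3,4), lo=4 mid=5 ⇒ [5, 5, 5, 5, 11, 12, 11, 5, 5, 12]
12>11: swap(5,8), hi=7 ⇒ [5, 5, 5, 5, 11, 5, 11, 5, 12, 12]
5<11: swap(4,5), lo=5 mid=6 ⇒ [5, 5, 5, 5, 5, 11, 11, 5, 12, 12]
11=11: mid=7
5<11: swap(5,7), lo=6 mid=8 ⇒ [5, 5, 5, 5, 5, 5, 11, 11, 12, 12]
done. lo=6 hi=7; v=[5, 5, 5, 5, 5, 5, 11, 11, 12, 12]

[5, 5, 5, 5, 5, 5, 11, 11, 12, 12]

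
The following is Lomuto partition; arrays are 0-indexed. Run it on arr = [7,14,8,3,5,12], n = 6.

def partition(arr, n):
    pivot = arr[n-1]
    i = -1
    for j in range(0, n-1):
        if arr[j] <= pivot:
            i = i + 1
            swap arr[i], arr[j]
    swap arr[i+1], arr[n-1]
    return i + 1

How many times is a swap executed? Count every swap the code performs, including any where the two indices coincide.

pivot = arr[5] = 12; i = -1
j=0: arr[0]=7 ≤ 12 → i=0, swap arr[0],arr[0] (no change) → [7,14,8,3,5,12]
j=1: arr[1]=14 > 12 → no swap
j=2: arr[2]=8 ≤ 12 → i=1, swap arr[1],arr[2] → [7,8,14,3,5,12]
j=3: arr[3]=3 ≤ 12 → i=2, swap arr[2],arr[3] → [7,8,3,14,5,12]
j=4: arr[4]=5 ≤ 12 → i=3, swap arr[3],arr[4] → [7,8,3,5,14,12]
final swap arr[4],arr[5] → [7,8,3,5,12,14]; return 4

5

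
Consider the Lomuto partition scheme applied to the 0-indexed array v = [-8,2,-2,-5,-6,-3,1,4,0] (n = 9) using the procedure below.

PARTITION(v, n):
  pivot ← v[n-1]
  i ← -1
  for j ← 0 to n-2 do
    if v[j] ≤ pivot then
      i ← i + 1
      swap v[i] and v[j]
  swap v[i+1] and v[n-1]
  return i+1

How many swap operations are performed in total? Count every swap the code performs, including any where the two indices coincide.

6

pivot = v[8] = 0; i = -1
j=0: v[0]=-8 ≤ 0 → i=0, swap v[0],v[0] (no change) → [-8,2,-2,-5,-6,-3,1,4,0]
j=1: v[1]=2 > 0 → no swap
j=2: v[2]=-2 ≤ 0 → i=1, swap v[1],v[2] → [-8,-2,2,-5,-6,-3,1,4,0]
j=3: v[3]=-5 ≤ 0 → i=2, swap v[2],v[3] → [-8,-2,-5,2,-6,-3,1,4,0]
j=4: v[4]=-6 ≤ 0 → i=3, swap v[3],v[4] → [-8,-2,-5,-6,2,-3,1,4,0]
j=5: v[5]=-3 ≤ 0 → i=4, swap v[4],v[5] → [-8,-2,-5,-6,-3,2,1,4,0]
j=6: v[6]=1 > 0 → no swap
j=7: v[7]=4 > 0 → no swap
final swap v[5],v[8] → [-8,-2,-5,-6,-3,0,1,4,2]; return 5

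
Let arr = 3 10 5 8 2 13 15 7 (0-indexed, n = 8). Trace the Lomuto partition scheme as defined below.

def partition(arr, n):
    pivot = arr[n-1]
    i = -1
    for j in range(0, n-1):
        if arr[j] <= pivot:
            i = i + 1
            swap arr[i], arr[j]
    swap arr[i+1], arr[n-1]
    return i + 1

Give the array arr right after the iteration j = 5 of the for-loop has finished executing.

3 5 2 8 10 13 15 7

pivot = arr[7] = 7; i = -1
j=0: arr[0]=3 ≤ 7 → i=0, swap arr[0],arr[0] (no change) → 3 10 5 8 2 13 15 7
j=1: arr[1]=10 > 7 → no swap
j=2: arr[2]=5 ≤ 7 → i=1, swap arr[1],arr[2] → 3 5 10 8 2 13 15 7
j=3: arr[3]=8 > 7 → no swap
j=4: arr[4]=2 ≤ 7 → i=2, swap arr[2],arr[4] → 3 5 2 8 10 13 15 7
j=5: arr[5]=13 > 7 → no swap
(after j=5) arr = 3 5 2 8 10 13 15 7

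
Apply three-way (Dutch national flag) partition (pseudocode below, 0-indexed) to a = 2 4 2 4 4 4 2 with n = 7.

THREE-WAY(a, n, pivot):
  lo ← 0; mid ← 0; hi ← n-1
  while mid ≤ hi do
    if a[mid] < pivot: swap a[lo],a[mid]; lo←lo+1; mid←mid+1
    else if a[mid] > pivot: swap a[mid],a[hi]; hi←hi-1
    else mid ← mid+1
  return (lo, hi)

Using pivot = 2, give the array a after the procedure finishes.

lo=0 mid=0 hi=6
2=2: mid=1
4>2: swap(1,6), hi=5 ⇒ 2 2 2 4 4 4 4
2=2: mid=2
2=2: mid=3
4>2: swap(3,5), hi=4 ⇒ 2 2 2 4 4 4 4
4>2: swap(3,4), hi=3 ⇒ 2 2 2 4 4 4 4
4>2: swap(3,3), hi=2 ⇒ 2 2 2 4 4 4 4
done. lo=0 hi=2; a=2 2 2 4 4 4 4

2 2 2 4 4 4 4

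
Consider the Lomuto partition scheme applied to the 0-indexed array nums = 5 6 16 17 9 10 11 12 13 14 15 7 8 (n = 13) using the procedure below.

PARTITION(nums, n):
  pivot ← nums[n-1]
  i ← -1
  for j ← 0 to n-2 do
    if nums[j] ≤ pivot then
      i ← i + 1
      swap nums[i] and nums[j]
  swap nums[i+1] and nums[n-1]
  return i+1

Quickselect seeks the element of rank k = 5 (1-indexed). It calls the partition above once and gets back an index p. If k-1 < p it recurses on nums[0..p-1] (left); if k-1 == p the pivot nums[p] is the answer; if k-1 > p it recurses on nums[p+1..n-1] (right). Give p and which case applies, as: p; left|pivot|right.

pivot=8, i=-1
j=0: 5≤8, i=0, swap(0,0) ⇒ 5 6 16 17 9 10 11 12 13 14 15 7 8
j=1: 6≤8, i=1, swap(1,1) ⇒ 5 6 16 17 9 10 11 12 13 14 15 7 8
j=2: 16>8, skip
j=3: 17>8, skip
j=4: 9>8, skip
j=5: 10>8, skip
j=6: 11>8, skip
j=7: 12>8, skip
j=8: 13>8, skip
j=9: 14>8, skip
j=10: 15>8, skip
j=11: 7≤8, i=2, swap(2,11) ⇒ 5 6 7 17 9 10 11 12 13 14 15 16 8
swap(3,12) ⇒ 5 6 7 8 9 10 11 12 13 14 15 16 17; return 3
p = 3; k-1 = 4 > 3 ⇒ right

3; right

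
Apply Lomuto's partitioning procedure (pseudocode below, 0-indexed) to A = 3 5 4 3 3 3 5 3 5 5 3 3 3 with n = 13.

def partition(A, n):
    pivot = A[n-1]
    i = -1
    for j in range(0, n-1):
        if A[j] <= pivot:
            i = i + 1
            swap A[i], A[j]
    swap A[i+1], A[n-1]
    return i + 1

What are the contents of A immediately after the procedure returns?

3 3 3 3 3 3 3 3 5 5 5 5 4

pivot=3, i=-1
j=0: 3≤3, i=0, swap(0,0) ⇒ 3 5 4 3 3 3 5 3 5 5 3 3 3
j=1: 5>3, skip
j=2: 4>3, skip
j=3: 3≤3, i=1, swap(1,3) ⇒ 3 3 4 5 3 3 5 3 5 5 3 3 3
j=4: 3≤3, i=2, swap(2,4) ⇒ 3 3 3 5 4 3 5 3 5 5 3 3 3
j=5: 3≤3, i=3, swap(3,5) ⇒ 3 3 3 3 4 5 5 3 5 5 3 3 3
j=6: 5>3, skip
j=7: 3≤3, i=4, swap(4,7) ⇒ 3 3 3 3 3 5 5 4 5 5 3 3 3
j=8: 5>3, skip
j=9: 5>3, skip
j=10: 3≤3, i=5, swap(5,10) ⇒ 3 3 3 3 3 3 5 4 5 5 5 3 3
j=11: 3≤3, i=6, swap(6,11) ⇒ 3 3 3 3 3 3 3 4 5 5 5 5 3
swap(7,12) ⇒ 3 3 3 3 3 3 3 3 5 5 5 5 4; return 7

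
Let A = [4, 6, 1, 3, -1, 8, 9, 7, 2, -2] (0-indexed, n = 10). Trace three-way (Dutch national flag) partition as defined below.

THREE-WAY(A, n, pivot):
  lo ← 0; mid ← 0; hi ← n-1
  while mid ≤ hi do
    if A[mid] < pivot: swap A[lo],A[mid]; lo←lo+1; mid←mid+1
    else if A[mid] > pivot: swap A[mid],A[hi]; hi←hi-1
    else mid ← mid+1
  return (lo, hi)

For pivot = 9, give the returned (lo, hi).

(9, 9)

pivot = 9; lo=0, mid=0, hi=9
A[mid]=4<9: swap A[0],A[0]; lo=1,mid=1 → [4, 6, 1, 3, -1, 8, 9, 7, 2, -2]
A[mid]=6<9: swap A[1],A[1]; lo=2,mid=2 → [4, 6, 1, 3, -1, 8, 9, 7, 2, -2]
A[mid]=1<9: swap A[2],A[2]; lo=3,mid=3 → [4, 6, 1, 3, -1, 8, 9, 7, 2, -2]
A[mid]=3<9: swap A[3],A[3]; lo=4,mid=4 → [4, 6, 1, 3, -1, 8, 9, 7, 2, -2]
A[mid]=-1<9: swap A[4],A[4]; lo=5,mid=5 → [4, 6, 1, 3, -1, 8, 9, 7, 2, -2]
A[mid]=8<9: swap A[5],A[5]; lo=6,mid=6 → [4, 6, 1, 3, -1, 8, 9, 7, 2, -2]
A[mid]=9=9: mid=7
A[mid]=7<9: swap A[6],A[7]; lo=7,mid=8 → [4, 6, 1, 3, -1, 8, 7, 9, 2, -2]
A[mid]=2<9: swap A[7],A[8]; lo=8,mid=9 → [4, 6, 1, 3, -1, 8, 7, 2, 9, -2]
A[mid]=-2<9: swap A[8],A[9]; lo=9,mid=10 → [4, 6, 1, 3, -1, 8, 7, 2, -2, 9]
end: lo=9, hi=9; A = [4, 6, 1, 3, -1, 8, 7, 2, -2, 9]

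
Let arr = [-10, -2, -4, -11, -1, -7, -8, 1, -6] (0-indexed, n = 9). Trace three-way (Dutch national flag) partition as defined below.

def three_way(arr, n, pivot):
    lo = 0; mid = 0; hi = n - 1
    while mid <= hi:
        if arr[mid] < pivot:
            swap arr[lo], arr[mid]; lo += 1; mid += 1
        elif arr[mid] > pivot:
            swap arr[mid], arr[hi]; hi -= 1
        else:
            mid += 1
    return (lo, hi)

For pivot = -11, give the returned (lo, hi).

lo=0 mid=0 hi=8
-10>-11: swap(0,8), hi=7 ⇒ [-6, -2, -4, -11, -1, -7, -8, 1, -10]
-6>-11: swap(0,7), hi=6 ⇒ [1, -2, -4, -11, -1, -7, -8, -6, -10]
1>-11: swap(0,6), hi=5 ⇒ [-8, -2, -4, -11, -1, -7, 1, -6, -10]
-8>-11: swap(0,5), hi=4 ⇒ [-7, -2, -4, -11, -1, -8, 1, -6, -10]
-7>-11: swap(0,4), hi=3 ⇒ [-1, -2, -4, -11, -7, -8, 1, -6, -10]
-1>-11: swap(0,3), hi=2 ⇒ [-11, -2, -4, -1, -7, -8, 1, -6, -10]
-11=-11: mid=1
-2>-11: swap(1,2), hi=1 ⇒ [-11, -4, -2, -1, -7, -8, 1, -6, -10]
-4>-11: swap(1,1), hi=0 ⇒ [-11, -4, -2, -1, -7, -8, 1, -6, -10]
done. lo=0 hi=0; arr=[-11, -4, -2, -1, -7, -8, 1, -6, -10]

(0, 0)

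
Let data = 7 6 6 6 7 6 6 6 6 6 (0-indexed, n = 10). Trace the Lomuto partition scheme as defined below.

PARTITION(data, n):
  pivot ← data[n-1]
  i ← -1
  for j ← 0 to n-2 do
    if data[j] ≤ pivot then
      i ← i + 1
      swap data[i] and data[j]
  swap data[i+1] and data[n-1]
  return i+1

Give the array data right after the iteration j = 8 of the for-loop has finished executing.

pivot=6, i=-1
j=0: 7>6, skip
j=1: 6≤6, i=0, swap(0,1) ⇒ 6 7 6 6 7 6 6 6 6 6
j=2: 6≤6, i=1, swap(1,2) ⇒ 6 6 7 6 7 6 6 6 6 6
j=3: 6≤6, i=2, swap(2,3) ⇒ 6 6 6 7 7 6 6 6 6 6
j=4: 7>6, skip
j=5: 6≤6, i=3, swap(3,5) ⇒ 6 6 6 6 7 7 6 6 6 6
j=6: 6≤6, i=4, swap(4,6) ⇒ 6 6 6 6 6 7 7 6 6 6
j=7: 6≤6, i=5, swap(5,7) ⇒ 6 6 6 6 6 6 7 7 6 6
j=8: 6≤6, i=6, swap(6,8) ⇒ 6 6 6 6 6 6 6 7 7 6
(after j=8) data = 6 6 6 6 6 6 6 7 7 6

6 6 6 6 6 6 6 7 7 6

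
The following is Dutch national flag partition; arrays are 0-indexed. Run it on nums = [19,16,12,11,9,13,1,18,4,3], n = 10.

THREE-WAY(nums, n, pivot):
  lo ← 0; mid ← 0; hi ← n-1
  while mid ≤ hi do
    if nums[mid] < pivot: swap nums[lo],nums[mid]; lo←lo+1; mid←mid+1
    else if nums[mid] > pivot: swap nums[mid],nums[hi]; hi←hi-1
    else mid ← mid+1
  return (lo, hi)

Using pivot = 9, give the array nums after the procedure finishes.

[3,4,1,9,13,11,18,12,16,19]

pivot = 9; lo=0, mid=0, hi=9
nums[mid]=19>9: swap nums[0],nums[9]; hi=8 → [3,16,12,11,9,13,1,18,4,19]
nums[mid]=3<9: swap nums[0],nums[0]; lo=1,mid=1 → [3,16,12,11,9,13,1,18,4,19]
nums[mid]=16>9: swap nums[1],nums[8]; hi=7 → [3,4,12,11,9,13,1,18,16,19]
nums[mid]=4<9: swap nums[1],nums[1]; lo=2,mid=2 → [3,4,12,11,9,13,1,18,16,19]
nums[mid]=12>9: swap nums[2],nums[7]; hi=6 → [3,4,18,11,9,13,1,12,16,19]
nums[mid]=18>9: swap nums[2],nums[6]; hi=5 → [3,4,1,11,9,13,18,12,16,19]
nums[mid]=1<9: swap nums[2],nums[2]; lo=3,mid=3 → [3,4,1,11,9,13,18,12,16,19]
nums[mid]=11>9: swap nums[3],nums[5]; hi=4 → [3,4,1,13,9,11,18,12,16,19]
nums[mid]=13>9: swap nums[3],nums[4]; hi=3 → [3,4,1,9,13,11,18,12,16,19]
nums[mid]=9=9: mid=4
end: lo=3, hi=3; nums = [3,4,1,9,13,11,18,12,16,19]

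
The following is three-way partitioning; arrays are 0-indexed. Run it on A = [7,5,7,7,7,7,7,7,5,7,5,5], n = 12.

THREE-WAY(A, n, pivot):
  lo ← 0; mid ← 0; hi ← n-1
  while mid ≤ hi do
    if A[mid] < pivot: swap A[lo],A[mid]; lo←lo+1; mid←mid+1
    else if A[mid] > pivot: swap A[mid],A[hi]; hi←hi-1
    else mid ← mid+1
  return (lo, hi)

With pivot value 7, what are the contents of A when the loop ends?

[5,5,5,5,7,7,7,7,7,7,7,7]

pivot = 7; lo=0, mid=0, hi=11
A[mid]=7=7: mid=1
A[mid]=5<7: swap A[0],A[1]; lo=1,mid=2 → [5,7,7,7,7,7,7,7,5,7,5,5]
A[mid]=7=7: mid=3
A[mid]=7=7: mid=4
A[mid]=7=7: mid=5
A[mid]=7=7: mid=6
A[mid]=7=7: mid=7
A[mid]=7=7: mid=8
A[mid]=5<7: swap A[1],A[8]; lo=2,mid=9 → [5,5,7,7,7,7,7,7,7,7,5,5]
A[mid]=7=7: mid=10
A[mid]=5<7: swap A[2],A[10]; lo=3,mid=11 → [5,5,5,7,7,7,7,7,7,7,7,5]
A[mid]=5<7: swap A[3],A[11]; lo=4,mid=12 → [5,5,5,5,7,7,7,7,7,7,7,7]
end: lo=4, hi=11; A = [5,5,5,5,7,7,7,7,7,7,7,7]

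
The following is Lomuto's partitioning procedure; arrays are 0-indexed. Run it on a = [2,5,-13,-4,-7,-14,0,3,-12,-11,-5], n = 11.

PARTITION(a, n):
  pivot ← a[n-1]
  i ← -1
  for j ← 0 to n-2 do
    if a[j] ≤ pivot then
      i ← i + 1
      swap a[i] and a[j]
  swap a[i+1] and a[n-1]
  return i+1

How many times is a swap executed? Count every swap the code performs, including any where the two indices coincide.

6

pivot=-5, i=-1
j=0: 2>-5, skip
j=1: 5>-5, skip
j=2: -13≤-5, i=0, swap(0,2) ⇒ [-13,5,2,-4,-7,-14,0,3,-12,-11,-5]
j=3: -4>-5, skip
j=4: -7≤-5, i=1, swap(1,4) ⇒ [-13,-7,2,-4,5,-14,0,3,-12,-11,-5]
j=5: -14≤-5, i=2, swap(2,5) ⇒ [-13,-7,-14,-4,5,2,0,3,-12,-11,-5]
j=6: 0>-5, skip
j=7: 3>-5, skip
j=8: -12≤-5, i=3, swap(3,8) ⇒ [-13,-7,-14,-12,5,2,0,3,-4,-11,-5]
j=9: -11≤-5, i=4, swap(4,9) ⇒ [-13,-7,-14,-12,-11,2,0,3,-4,5,-5]
swap(5,10) ⇒ [-13,-7,-14,-12,-11,-5,0,3,-4,5,2]; return 5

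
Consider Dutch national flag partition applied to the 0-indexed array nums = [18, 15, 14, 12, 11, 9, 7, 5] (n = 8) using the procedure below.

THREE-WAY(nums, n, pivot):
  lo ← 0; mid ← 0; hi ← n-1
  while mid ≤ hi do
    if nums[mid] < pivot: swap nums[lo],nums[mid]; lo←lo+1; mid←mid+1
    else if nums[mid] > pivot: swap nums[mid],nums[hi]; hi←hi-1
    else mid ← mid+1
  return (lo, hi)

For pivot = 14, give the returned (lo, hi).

pivot = 14; lo=0, mid=0, hi=7
nums[mid]=18>14: swap nums[0],nums[7]; hi=6 → [5, 15, 14, 12, 11, 9, 7, 18]
nums[mid]=5<14: swap nums[0],nums[0]; lo=1,mid=1 → [5, 15, 14, 12, 11, 9, 7, 18]
nums[mid]=15>14: swap nums[1],nums[6]; hi=5 → [5, 7, 14, 12, 11, 9, 15, 18]
nums[mid]=7<14: swap nums[1],nums[1]; lo=2,mid=2 → [5, 7, 14, 12, 11, 9, 15, 18]
nums[mid]=14=14: mid=3
nums[mid]=12<14: swap nums[2],nums[3]; lo=3,mid=4 → [5, 7, 12, 14, 11, 9, 15, 18]
nums[mid]=11<14: swap nums[3],nums[4]; lo=4,mid=5 → [5, 7, 12, 11, 14, 9, 15, 18]
nums[mid]=9<14: swap nums[4],nums[5]; lo=5,mid=6 → [5, 7, 12, 11, 9, 14, 15, 18]
end: lo=5, hi=5; nums = [5, 7, 12, 11, 9, 14, 15, 18]

(5, 5)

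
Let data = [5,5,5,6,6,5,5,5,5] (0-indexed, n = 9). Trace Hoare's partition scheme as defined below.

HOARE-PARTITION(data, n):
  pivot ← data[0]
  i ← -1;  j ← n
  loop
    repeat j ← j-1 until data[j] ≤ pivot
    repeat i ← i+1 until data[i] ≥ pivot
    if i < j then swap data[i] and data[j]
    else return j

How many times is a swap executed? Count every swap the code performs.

4

pivot=5
j stops at 8 (5), i stops at 0 (5); swap ⇒ [5,5,5,6,6,5,5,5,5]
j stops at 7 (5), i stops at 1 (5); swap ⇒ [5,5,5,6,6,5,5,5,5]
j stops at 6 (5), i stops at 2 (5); swap ⇒ [5,5,5,6,6,5,5,5,5]
j stops at 5 (5), i stops at 3 (6); swap ⇒ [5,5,5,5,6,6,5,5,5]
j stops at 3, i stops at 4; i≥j ⇒ return 3. data=[5,5,5,5,6,6,5,5,5]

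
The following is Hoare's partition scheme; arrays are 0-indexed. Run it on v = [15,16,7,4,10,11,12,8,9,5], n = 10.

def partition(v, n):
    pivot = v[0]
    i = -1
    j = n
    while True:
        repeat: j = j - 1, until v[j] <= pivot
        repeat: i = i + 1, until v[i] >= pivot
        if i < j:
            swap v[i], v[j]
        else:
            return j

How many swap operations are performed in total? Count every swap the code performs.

pivot=15
j stops at 9 (5), i stops at 0 (15); swap ⇒ [5,16,7,4,10,11,12,8,9,15]
j stops at 8 (9), i stops at 1 (16); swap ⇒ [5,9,7,4,10,11,12,8,16,15]
j stops at 7, i stops at 8; i≥j ⇒ return 7. v=[5,9,7,4,10,11,12,8,16,15]

2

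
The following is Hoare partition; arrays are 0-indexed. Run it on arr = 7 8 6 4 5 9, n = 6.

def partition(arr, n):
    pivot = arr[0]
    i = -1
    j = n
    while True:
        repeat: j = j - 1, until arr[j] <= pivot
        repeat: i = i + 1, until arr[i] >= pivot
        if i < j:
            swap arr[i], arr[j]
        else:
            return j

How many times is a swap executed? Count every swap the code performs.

pivot = arr[0] = 7; i = -1, j = 6
j→4 (arr[4]=5≤7), i→0 (arr[0]=7≥7); i<j, swap → 5 8 6 4 7 9
j→3 (arr[3]=4≤7), i→1 (arr[1]=8≥7); i<j, swap → 5 4 6 8 7 9
j→2, i→3; i≥j, return j=2. arr = 5 4 6 8 7 9

2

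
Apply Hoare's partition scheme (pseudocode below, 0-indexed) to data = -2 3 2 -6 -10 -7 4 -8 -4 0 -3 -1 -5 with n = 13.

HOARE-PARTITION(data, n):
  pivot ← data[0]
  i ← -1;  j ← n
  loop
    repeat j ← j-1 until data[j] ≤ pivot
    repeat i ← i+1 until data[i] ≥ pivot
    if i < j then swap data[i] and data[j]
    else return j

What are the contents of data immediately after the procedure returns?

-5 -3 -4 -6 -10 -7 -8 4 2 0 3 -1 -2

pivot=-2
j stops at 12 (-5), i stops at 0 (-2); swap ⇒ -5 3 2 -6 -10 -7 4 -8 -4 0 -3 -1 -2
j stops at 10 (-3), i stops at 1 (3); swap ⇒ -5 -3 2 -6 -10 -7 4 -8 -4 0 3 -1 -2
j stops at 8 (-4), i stops at 2 (2); swap ⇒ -5 -3 -4 -6 -10 -7 4 -8 2 0 3 -1 -2
j stops at 7 (-8), i stops at 6 (4); swap ⇒ -5 -3 -4 -6 -10 -7 -8 4 2 0 3 -1 -2
j stops at 6, i stops at 7; i≥j ⇒ return 6. data=-5 -3 -4 -6 -10 -7 -8 4 2 0 3 -1 -2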